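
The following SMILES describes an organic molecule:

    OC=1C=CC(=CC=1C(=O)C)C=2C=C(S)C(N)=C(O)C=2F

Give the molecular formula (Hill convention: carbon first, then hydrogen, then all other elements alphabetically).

Walk through each heavy atom and fill implicit hydrogens from standard valence (C 4, N 3, O 2, S 2, halogen 1):
  atom 1: O, bond orders sum to 1 (valence 2) → 1 H
  atom 2: C, bond orders sum to 4 (valence 4) → 0 H
  atom 3: C, bond orders sum to 3 (valence 4) → 1 H
  atom 4: C, bond orders sum to 3 (valence 4) → 1 H
  atom 5: C, bond orders sum to 4 (valence 4) → 0 H
  atom 6: C, bond orders sum to 3 (valence 4) → 1 H
  atom 7: C, bond orders sum to 4 (valence 4) → 0 H
  atom 8: C, bond orders sum to 4 (valence 4) → 0 H
  atom 9: O, bond orders sum to 2 (valence 2) → 0 H
  atom 10: C, bond orders sum to 1 (valence 4) → 3 H
  atom 11: C, bond orders sum to 4 (valence 4) → 0 H
  atom 12: C, bond orders sum to 3 (valence 4) → 1 H
  atom 13: C, bond orders sum to 4 (valence 4) → 0 H
  atom 14: S, bond orders sum to 1 (valence 2) → 1 H
  atom 15: C, bond orders sum to 4 (valence 4) → 0 H
  atom 16: N, bond orders sum to 1 (valence 3) → 2 H
  atom 17: C, bond orders sum to 4 (valence 4) → 0 H
  atom 18: O, bond orders sum to 1 (valence 2) → 1 H
  atom 19: C, bond orders sum to 4 (valence 4) → 0 H
  atom 20: F (halogen, monovalent) → 0 H
Totals → C:14, H:12, F:1, N:1, O:3, S:1.
In Hill order: C14H12FNO3S.

C14H12FNO3S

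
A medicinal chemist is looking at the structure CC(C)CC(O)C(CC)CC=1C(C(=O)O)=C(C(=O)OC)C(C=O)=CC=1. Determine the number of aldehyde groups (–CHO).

The aldehyde motif appears at heavy-atom position 22 in the SMILES.
Other groups present: 1 carboxylic acid, 1 ester, 1 hydroxyl.
Aldehyde count: 1.

1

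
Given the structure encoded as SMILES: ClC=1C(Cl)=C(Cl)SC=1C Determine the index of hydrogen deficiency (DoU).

Degree of unsaturation = (number of rings) + (number of π bonds).
Ring closures in the SMILES: 1.
π bonds: 2 double bonds (each 1 DoU) → 2 DoU from unsaturation.
Total DoU = 1 + 2 = 3.

3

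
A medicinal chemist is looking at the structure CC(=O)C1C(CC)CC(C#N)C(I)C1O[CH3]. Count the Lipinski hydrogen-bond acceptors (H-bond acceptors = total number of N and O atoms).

3

N atoms: 1; O atoms: 2.
Lipinski HBA = 1 + 2 = 3.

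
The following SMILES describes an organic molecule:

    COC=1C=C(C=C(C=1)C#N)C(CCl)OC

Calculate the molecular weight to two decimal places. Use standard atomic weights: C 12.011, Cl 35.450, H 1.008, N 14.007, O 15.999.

First, the molecular formula is C11H12ClNO2 (counting implicit H from valence).
  C: 11 × 12.011 = 132.121
  Cl: 1 × 35.450 = 35.450
  H: 12 × 1.008 = 12.096
  N: 1 × 14.007 = 14.007
  O: 2 × 15.999 = 31.998
Sum: 11×12.011 + 1×35.450 + 12×1.008 + 1×14.007 + 2×15.999 = 225.672 → 225.67 g/mol.

225.67 g/mol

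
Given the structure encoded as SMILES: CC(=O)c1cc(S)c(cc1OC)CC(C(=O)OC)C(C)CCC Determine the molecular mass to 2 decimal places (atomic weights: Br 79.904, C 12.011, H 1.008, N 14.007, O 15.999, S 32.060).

First, the molecular formula is C18H26O4S (counting implicit H from valence).
  C: 18 × 12.011 = 216.198
  H: 26 × 1.008 = 26.208
  O: 4 × 15.999 = 63.996
  S: 1 × 32.060 = 32.060
Sum: 18×12.011 + 26×1.008 + 4×15.999 + 1×32.060 = 338.462 → 338.46 g/mol.

338.46 g/mol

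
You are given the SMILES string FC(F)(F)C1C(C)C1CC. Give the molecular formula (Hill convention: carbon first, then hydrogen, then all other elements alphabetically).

Walk through each heavy atom and fill implicit hydrogens from standard valence (C 4, N 3, O 2, S 2, halogen 1):
  atom 1: F (halogen, monovalent) → 0 H
  atom 2: C, bond orders sum to 4 (valence 4) → 0 H
  atom 3: F (halogen, monovalent) → 0 H
  atom 4: F (halogen, monovalent) → 0 H
  atom 5: C, bond orders sum to 3 (valence 4) → 1 H
  atom 6: C, bond orders sum to 3 (valence 4) → 1 H
  atom 7: C, bond orders sum to 1 (valence 4) → 3 H
  atom 8: C, bond orders sum to 3 (valence 4) → 1 H
  atom 9: C, bond orders sum to 2 (valence 4) → 2 H
  atom 10: C, bond orders sum to 1 (valence 4) → 3 H
Totals → C:7, H:11, F:3.

C7H11F3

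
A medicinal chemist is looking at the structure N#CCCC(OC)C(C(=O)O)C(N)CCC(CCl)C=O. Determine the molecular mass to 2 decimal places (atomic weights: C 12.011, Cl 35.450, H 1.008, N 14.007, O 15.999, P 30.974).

First, the molecular formula is C13H21ClN2O4 (counting implicit H from valence).
  C: 13 × 12.011 = 156.143
  Cl: 1 × 35.450 = 35.450
  H: 21 × 1.008 = 21.168
  N: 2 × 14.007 = 28.014
  O: 4 × 15.999 = 63.996
Sum: 13×12.011 + 1×35.450 + 21×1.008 + 2×14.007 + 4×15.999 = 304.771 → 304.77 g/mol.

304.77 g/mol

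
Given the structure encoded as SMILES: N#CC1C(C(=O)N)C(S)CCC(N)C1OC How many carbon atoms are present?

10

Count every carbon token in the SMILES (each C, including those in ring-closure positions and inside branches).
Carbon count: 10.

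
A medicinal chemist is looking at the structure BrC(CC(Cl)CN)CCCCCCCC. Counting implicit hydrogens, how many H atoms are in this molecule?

25

Walk through each heavy atom and fill implicit hydrogens from standard valence (C 4, N 3, O 2, S 2, halogen 1):
  atom 1: Br (halogen, monovalent) → 0 H
  atom 2: C, bond orders sum to 3 (valence 4) → 1 H
  atom 3: C, bond orders sum to 2 (valence 4) → 2 H
  atom 4: C, bond orders sum to 3 (valence 4) → 1 H
  atom 5: Cl (halogen, monovalent) → 0 H
  atom 6: C, bond orders sum to 2 (valence 4) → 2 H
  atom 7: N, bond orders sum to 1 (valence 3) → 2 H
  atom 8: C, bond orders sum to 2 (valence 4) → 2 H
  atom 9: C, bond orders sum to 2 (valence 4) → 2 H
  atom 10: C, bond orders sum to 2 (valence 4) → 2 H
  atom 11: C, bond orders sum to 2 (valence 4) → 2 H
  atom 12: C, bond orders sum to 2 (valence 4) → 2 H
  atom 13: C, bond orders sum to 2 (valence 4) → 2 H
  atom 14: C, bond orders sum to 2 (valence 4) → 2 H
  atom 15: C, bond orders sum to 1 (valence 4) → 3 H
Total hydrogens: 25.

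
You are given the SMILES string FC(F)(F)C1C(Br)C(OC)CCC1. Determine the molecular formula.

C8H12BrF3O

Walk through each heavy atom and fill implicit hydrogens from standard valence (C 4, N 3, O 2, S 2, halogen 1):
  atom 1: F (halogen, monovalent) → 0 H
  atom 2: C, bond orders sum to 4 (valence 4) → 0 H
  atom 3: F (halogen, monovalent) → 0 H
  atom 4: F (halogen, monovalent) → 0 H
  atom 5: C, bond orders sum to 3 (valence 4) → 1 H
  atom 6: C, bond orders sum to 3 (valence 4) → 1 H
  atom 7: Br (halogen, monovalent) → 0 H
  atom 8: C, bond orders sum to 3 (valence 4) → 1 H
  atom 9: O, bond orders sum to 2 (valence 2) → 0 H
  atom 10: C, bond orders sum to 1 (valence 4) → 3 H
  atom 11: C, bond orders sum to 2 (valence 4) → 2 H
  atom 12: C, bond orders sum to 2 (valence 4) → 2 H
  atom 13: C, bond orders sum to 2 (valence 4) → 2 H
Totals → C:8, H:12, Br:1, F:3, O:1.
In Hill order: C8H12BrF3O.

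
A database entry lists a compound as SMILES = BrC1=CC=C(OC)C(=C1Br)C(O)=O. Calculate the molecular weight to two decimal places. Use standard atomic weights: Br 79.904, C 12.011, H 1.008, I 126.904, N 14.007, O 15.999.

309.94 g/mol

First, the molecular formula is C8H6Br2O3 (counting implicit H from valence).
  Br: 2 × 79.904 = 159.808
  C: 8 × 12.011 = 96.088
  H: 6 × 1.008 = 6.048
  O: 3 × 15.999 = 47.997
Sum: 2×79.904 + 8×12.011 + 6×1.008 + 3×15.999 = 309.941 → 309.94 g/mol.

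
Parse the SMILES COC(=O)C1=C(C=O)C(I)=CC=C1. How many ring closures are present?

1

In SMILES, each pair of matching ring-closure digits denotes one ring-closing bond; the number of such bonds equals the number of independent rings.
Ring-closure bonds here: 1.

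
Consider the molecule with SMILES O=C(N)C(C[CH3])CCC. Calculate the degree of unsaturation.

1

Degree of unsaturation = (number of rings) + (number of π bonds).
Ring closures in the SMILES: 0.
π bonds: 1 double bond (each 1 DoU) → 1 DoU from unsaturation.
Total DoU = 0 + 1 = 1.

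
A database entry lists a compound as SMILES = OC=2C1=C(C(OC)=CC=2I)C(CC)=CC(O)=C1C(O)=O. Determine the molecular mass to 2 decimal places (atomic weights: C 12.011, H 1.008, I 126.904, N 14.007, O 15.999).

First, the molecular formula is C14H13IO5 (counting implicit H from valence).
  C: 14 × 12.011 = 168.154
  H: 13 × 1.008 = 13.104
  I: 1 × 126.904 = 126.904
  O: 5 × 15.999 = 79.995
Sum: 14×12.011 + 13×1.008 + 1×126.904 + 5×15.999 = 388.157 → 388.16 g/mol.

388.16 g/mol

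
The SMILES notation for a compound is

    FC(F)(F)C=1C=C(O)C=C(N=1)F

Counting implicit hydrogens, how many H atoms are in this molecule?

Walk through each heavy atom and fill implicit hydrogens from standard valence (C 4, N 3, O 2, S 2, halogen 1):
  atom 1: F (halogen, monovalent) → 0 H
  atom 2: C, bond orders sum to 4 (valence 4) → 0 H
  atom 3: F (halogen, monovalent) → 0 H
  atom 4: F (halogen, monovalent) → 0 H
  atom 5: C, bond orders sum to 4 (valence 4) → 0 H
  atom 6: C, bond orders sum to 3 (valence 4) → 1 H
  atom 7: C, bond orders sum to 4 (valence 4) → 0 H
  atom 8: O, bond orders sum to 1 (valence 2) → 1 H
  atom 9: C, bond orders sum to 3 (valence 4) → 1 H
  atom 10: C, bond orders sum to 4 (valence 4) → 0 H
  atom 11: N, bond orders sum to 3 (valence 3) → 0 H
  atom 12: F (halogen, monovalent) → 0 H
Total hydrogens: 3.

3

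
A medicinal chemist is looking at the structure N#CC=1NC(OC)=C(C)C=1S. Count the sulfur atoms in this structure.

Scan the SMILES for S atoms (remember two-letter symbols like Cl and Br are single atoms).
Sulfur count: 1.

1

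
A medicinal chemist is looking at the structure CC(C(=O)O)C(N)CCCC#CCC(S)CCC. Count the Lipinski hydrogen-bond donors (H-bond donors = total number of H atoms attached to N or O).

3

Donors: find every N or O and count the H atoms it carries.
  atom 4 (O): bond orders sum to 2 → 0 H
  atom 5 (O): bond orders sum to 1 → 1 H
  atom 7 (N): bond orders sum to 1 → 2 H
Lipinski HBD = 3.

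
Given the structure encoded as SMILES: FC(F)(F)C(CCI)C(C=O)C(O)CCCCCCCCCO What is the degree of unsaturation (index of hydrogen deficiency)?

1

Molecular formula: C16H28F3IO3.
DoU = (2C + 2 + N − H − X) / 2, where X is the halogen count and O/S are ignored.
    = (2·16 + 2 + 0 − 28 − 4) / 2 = 2 / 2 = 1.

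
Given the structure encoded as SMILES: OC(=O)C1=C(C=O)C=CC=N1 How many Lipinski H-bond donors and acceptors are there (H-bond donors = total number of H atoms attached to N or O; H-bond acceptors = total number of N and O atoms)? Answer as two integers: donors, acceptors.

Donors: find every N or O and count the H atoms it carries.
  atom 1 (O): bond orders sum to 1 → 1 H
  atom 3 (O): bond orders sum to 2 → 0 H
  atom 7 (O): bond orders sum to 2 → 0 H
  atom 11 (N): bond orders sum to 3 → 0 H
Lipinski HBD = 1.
Acceptors: N atoms = 1, O atoms = 3 → HBA = 4.

1, 4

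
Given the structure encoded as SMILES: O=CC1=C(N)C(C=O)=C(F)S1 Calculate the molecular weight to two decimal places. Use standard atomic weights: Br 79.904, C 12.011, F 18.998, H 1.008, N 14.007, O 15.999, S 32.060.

First, the molecular formula is C6H4FNO2S (counting implicit H from valence).
  C: 6 × 12.011 = 72.066
  F: 1 × 18.998 = 18.998
  H: 4 × 1.008 = 4.032
  N: 1 × 14.007 = 14.007
  O: 2 × 15.999 = 31.998
  S: 1 × 32.060 = 32.060
Sum: 6×12.011 + 1×18.998 + 4×1.008 + 1×14.007 + 2×15.999 + 1×32.060 = 173.161 → 173.16 g/mol.

173.16 g/mol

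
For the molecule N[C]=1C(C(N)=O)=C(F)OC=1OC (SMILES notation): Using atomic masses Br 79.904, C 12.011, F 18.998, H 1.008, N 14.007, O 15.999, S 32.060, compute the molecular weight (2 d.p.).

First, the molecular formula is C6H7FN2O3 (counting implicit H from valence).
  C: 6 × 12.011 = 72.066
  F: 1 × 18.998 = 18.998
  H: 7 × 1.008 = 7.056
  N: 2 × 14.007 = 28.014
  O: 3 × 15.999 = 47.997
Sum: 6×12.011 + 1×18.998 + 7×1.008 + 2×14.007 + 3×15.999 = 174.131 → 174.13 g/mol.

174.13 g/mol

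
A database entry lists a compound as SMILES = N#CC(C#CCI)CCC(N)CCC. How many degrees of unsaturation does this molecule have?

4

Degree of unsaturation = (number of rings) + (number of π bonds).
Ring closures in the SMILES: 0.
π bonds: 2 triple bonds (each 2 DoU) → 4 DoU from unsaturation.
Total DoU = 0 + 4 = 4.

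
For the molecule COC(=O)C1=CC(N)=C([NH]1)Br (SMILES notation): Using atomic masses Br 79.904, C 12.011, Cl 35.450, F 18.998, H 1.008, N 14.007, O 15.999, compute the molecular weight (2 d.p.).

First, the molecular formula is C6H7BrN2O2 (counting implicit H from valence).
  Br: 1 × 79.904 = 79.904
  C: 6 × 12.011 = 72.066
  H: 7 × 1.008 = 7.056
  N: 2 × 14.007 = 28.014
  O: 2 × 15.999 = 31.998
Sum: 1×79.904 + 6×12.011 + 7×1.008 + 2×14.007 + 2×15.999 = 219.038 → 219.04 g/mol.

219.04 g/mol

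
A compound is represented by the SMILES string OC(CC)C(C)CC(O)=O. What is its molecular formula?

C7H14O3

Walk through each heavy atom and fill implicit hydrogens from standard valence (C 4, N 3, O 2, S 2, halogen 1):
  atom 1: O, bond orders sum to 1 (valence 2) → 1 H
  atom 2: C, bond orders sum to 3 (valence 4) → 1 H
  atom 3: C, bond orders sum to 2 (valence 4) → 2 H
  atom 4: C, bond orders sum to 1 (valence 4) → 3 H
  atom 5: C, bond orders sum to 3 (valence 4) → 1 H
  atom 6: C, bond orders sum to 1 (valence 4) → 3 H
  atom 7: C, bond orders sum to 2 (valence 4) → 2 H
  atom 8: C, bond orders sum to 4 (valence 4) → 0 H
  atom 9: O, bond orders sum to 1 (valence 2) → 1 H
  atom 10: O, bond orders sum to 2 (valence 2) → 0 H
Totals → C:7, H:14, O:3.
In Hill order: C7H14O3.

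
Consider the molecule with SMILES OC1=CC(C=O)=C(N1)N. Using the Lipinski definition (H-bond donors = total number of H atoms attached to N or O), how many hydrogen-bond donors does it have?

Donors: find every N or O and count the H atoms it carries.
  atom 1 (O): bond orders sum to 1 → 1 H
  atom 6 (O): bond orders sum to 2 → 0 H
  atom 8 (N): bond orders sum to 2 → 1 H
  atom 9 (N): bond orders sum to 1 → 2 H
Lipinski HBD = 4.

4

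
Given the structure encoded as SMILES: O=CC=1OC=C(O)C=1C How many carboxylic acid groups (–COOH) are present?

0

Scan the SMILES for the carboxylic acid motif — none present.
Groups that are present: 1 aldehyde, 1 hydroxyl.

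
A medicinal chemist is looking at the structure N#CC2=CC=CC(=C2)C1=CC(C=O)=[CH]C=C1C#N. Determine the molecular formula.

Walk through each heavy atom and fill implicit hydrogens from standard valence (C 4, N 3, O 2, S 2, halogen 1):
  atom 1: N, bond orders sum to 3 (valence 3) → 0 H
  atom 2: C, bond orders sum to 4 (valence 4) → 0 H
  atom 3: C, bond orders sum to 4 (valence 4) → 0 H
  atom 4: C, bond orders sum to 3 (valence 4) → 1 H
  atom 5: C, bond orders sum to 3 (valence 4) → 1 H
  atom 6: C, bond orders sum to 3 (valence 4) → 1 H
  atom 7: C, bond orders sum to 4 (valence 4) → 0 H
  atom 8: C, bond orders sum to 3 (valence 4) → 1 H
  atom 9: C, bond orders sum to 4 (valence 4) → 0 H
  atom 10: C, bond orders sum to 3 (valence 4) → 1 H
  atom 11: C, bond orders sum to 4 (valence 4) → 0 H
  atom 12: C, bond orders sum to 3 (valence 4) → 1 H
  atom 13: O, bond orders sum to 2 (valence 2) → 0 H
  atom 14: C with explicit H count 1
  atom 15: C, bond orders sum to 3 (valence 4) → 1 H
  atom 16: C, bond orders sum to 4 (valence 4) → 0 H
  atom 17: C, bond orders sum to 4 (valence 4) → 0 H
  atom 18: N, bond orders sum to 3 (valence 3) → 0 H
Totals → C:15, H:8, N:2, O:1.
In Hill order: C15H8N2O.

C15H8N2O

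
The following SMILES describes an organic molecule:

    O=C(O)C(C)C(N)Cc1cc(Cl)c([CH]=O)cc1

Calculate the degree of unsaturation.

Molecular formula: C12H14ClNO3.
DoU = (2C + 2 + N − H − X) / 2, where X is the halogen count and O/S are ignored.
    = (2·12 + 2 + 1 − 14 − 1) / 2 = 12 / 2 = 6.

6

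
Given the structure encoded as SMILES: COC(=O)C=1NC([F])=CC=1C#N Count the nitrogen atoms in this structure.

Scan the SMILES for N atoms (remember two-letter symbols like Cl and Br are single atoms).
Nitrogen count: 2.

2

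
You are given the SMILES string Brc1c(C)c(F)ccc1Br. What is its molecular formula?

C7H5Br2F

Walk through each heavy atom and fill implicit hydrogens from standard valence (C 4, N 3, O 2, S 2, halogen 1); for lowercase aromatic atoms, an aromatic c carries 1 H when it has two neighbours and 0 H with three, and aromatic n carries 0 H:
  atom 1: Br (halogen, monovalent) → 0 H
  atom 2: aromatic c, 3 neighbours → 0 H
  atom 3: aromatic c, 3 neighbours → 0 H
  atom 4: C, bond orders sum to 1 (valence 4) → 3 H
  atom 5: aromatic c, 3 neighbours → 0 H
  atom 6: F (halogen, monovalent) → 0 H
  atom 7: aromatic c, 2 neighbours → 1 H
  atom 8: aromatic c, 2 neighbours → 1 H
  atom 9: aromatic c, 3 neighbours → 0 H
  atom 10: Br (halogen, monovalent) → 0 H
Totals → C:7, H:5, Br:2, F:1.
In Hill order: C7H5Br2F.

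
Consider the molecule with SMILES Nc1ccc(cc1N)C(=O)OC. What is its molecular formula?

C8H10N2O2

Walk through each heavy atom and fill implicit hydrogens from standard valence (C 4, N 3, O 2, S 2, halogen 1); for lowercase aromatic atoms, an aromatic c carries 1 H when it has two neighbours and 0 H with three, and aromatic n carries 0 H:
  atom 1: N, bond orders sum to 1 (valence 3) → 2 H
  atom 2: aromatic c, 3 neighbours → 0 H
  atom 3: aromatic c, 2 neighbours → 1 H
  atom 4: aromatic c, 2 neighbours → 1 H
  atom 5: aromatic c, 3 neighbours → 0 H
  atom 6: aromatic c, 2 neighbours → 1 H
  atom 7: aromatic c, 3 neighbours → 0 H
  atom 8: N, bond orders sum to 1 (valence 3) → 2 H
  atom 9: C, bond orders sum to 4 (valence 4) → 0 H
  atom 10: O, bond orders sum to 2 (valence 2) → 0 H
  atom 11: O, bond orders sum to 2 (valence 2) → 0 H
  atom 12: C, bond orders sum to 1 (valence 4) → 3 H
Totals → C:8, H:10, N:2, O:2.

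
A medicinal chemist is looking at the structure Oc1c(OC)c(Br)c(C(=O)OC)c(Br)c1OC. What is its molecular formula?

Walk through each heavy atom and fill implicit hydrogens from standard valence (C 4, N 3, O 2, S 2, halogen 1); for lowercase aromatic atoms, an aromatic c carries 1 H when it has two neighbours and 0 H with three, and aromatic n carries 0 H:
  atom 1: O, bond orders sum to 1 (valence 2) → 1 H
  atom 2: aromatic c, 3 neighbours → 0 H
  atom 3: aromatic c, 3 neighbours → 0 H
  atom 4: O, bond orders sum to 2 (valence 2) → 0 H
  atom 5: C, bond orders sum to 1 (valence 4) → 3 H
  atom 6: aromatic c, 3 neighbours → 0 H
  atom 7: Br (halogen, monovalent) → 0 H
  atom 8: aromatic c, 3 neighbours → 0 H
  atom 9: C, bond orders sum to 4 (valence 4) → 0 H
  atom 10: O, bond orders sum to 2 (valence 2) → 0 H
  atom 11: O, bond orders sum to 2 (valence 2) → 0 H
  atom 12: C, bond orders sum to 1 (valence 4) → 3 H
  atom 13: aromatic c, 3 neighbours → 0 H
  atom 14: Br (halogen, monovalent) → 0 H
  atom 15: aromatic c, 3 neighbours → 0 H
  atom 16: O, bond orders sum to 2 (valence 2) → 0 H
  atom 17: C, bond orders sum to 1 (valence 4) → 3 H
Totals → C:10, H:10, Br:2, O:5.
In Hill order: C10H10Br2O5.

C10H10Br2O5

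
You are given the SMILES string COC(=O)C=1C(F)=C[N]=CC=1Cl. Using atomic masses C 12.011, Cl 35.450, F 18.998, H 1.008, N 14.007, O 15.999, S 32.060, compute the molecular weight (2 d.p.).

First, the molecular formula is C7H5ClFNO2 (counting implicit H from valence).
  C: 7 × 12.011 = 84.077
  Cl: 1 × 35.450 = 35.450
  F: 1 × 18.998 = 18.998
  H: 5 × 1.008 = 5.040
  N: 1 × 14.007 = 14.007
  O: 2 × 15.999 = 31.998
Sum: 7×12.011 + 1×35.450 + 1×18.998 + 5×1.008 + 1×14.007 + 2×15.999 = 189.570 → 189.57 g/mol.

189.57 g/mol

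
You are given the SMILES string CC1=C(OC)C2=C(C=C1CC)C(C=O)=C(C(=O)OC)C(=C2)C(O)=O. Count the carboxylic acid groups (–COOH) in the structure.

1

The carboxylic acid motif appears at heavy-atom position 22 in the SMILES.
Other groups present: 1 aldehyde, 1 ester, 1 ether.
Carboxylic acid count: 1.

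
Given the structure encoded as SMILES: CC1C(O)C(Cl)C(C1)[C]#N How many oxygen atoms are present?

1

Scan the SMILES for O atoms (remember two-letter symbols like Cl and Br are single atoms).
Oxygen count: 1.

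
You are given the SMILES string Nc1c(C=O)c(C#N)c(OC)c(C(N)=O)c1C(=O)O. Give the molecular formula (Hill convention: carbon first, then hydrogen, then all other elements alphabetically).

Walk through each heavy atom and fill implicit hydrogens from standard valence (C 4, N 3, O 2, S 2, halogen 1); for lowercase aromatic atoms, an aromatic c carries 1 H when it has two neighbours and 0 H with three, and aromatic n carries 0 H:
  atom 1: N, bond orders sum to 1 (valence 3) → 2 H
  atom 2: aromatic c, 3 neighbours → 0 H
  atom 3: aromatic c, 3 neighbours → 0 H
  atom 4: C, bond orders sum to 3 (valence 4) → 1 H
  atom 5: O, bond orders sum to 2 (valence 2) → 0 H
  atom 6: aromatic c, 3 neighbours → 0 H
  atom 7: C, bond orders sum to 4 (valence 4) → 0 H
  atom 8: N, bond orders sum to 3 (valence 3) → 0 H
  atom 9: aromatic c, 3 neighbours → 0 H
  atom 10: O, bond orders sum to 2 (valence 2) → 0 H
  atom 11: C, bond orders sum to 1 (valence 4) → 3 H
  atom 12: aromatic c, 3 neighbours → 0 H
  atom 13: C, bond orders sum to 4 (valence 4) → 0 H
  atom 14: N, bond orders sum to 1 (valence 3) → 2 H
  atom 15: O, bond orders sum to 2 (valence 2) → 0 H
  atom 16: aromatic c, 3 neighbours → 0 H
  atom 17: C, bond orders sum to 4 (valence 4) → 0 H
  atom 18: O, bond orders sum to 2 (valence 2) → 0 H
  atom 19: O, bond orders sum to 1 (valence 2) → 1 H
Totals → C:11, H:9, N:3, O:5.

C11H9N3O5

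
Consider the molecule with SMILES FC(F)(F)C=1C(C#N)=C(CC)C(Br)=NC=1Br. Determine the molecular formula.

Walk through each heavy atom and fill implicit hydrogens from standard valence (C 4, N 3, O 2, S 2, halogen 1):
  atom 1: F (halogen, monovalent) → 0 H
  atom 2: C, bond orders sum to 4 (valence 4) → 0 H
  atom 3: F (halogen, monovalent) → 0 H
  atom 4: F (halogen, monovalent) → 0 H
  atom 5: C, bond orders sum to 4 (valence 4) → 0 H
  atom 6: C, bond orders sum to 4 (valence 4) → 0 H
  atom 7: C, bond orders sum to 4 (valence 4) → 0 H
  atom 8: N, bond orders sum to 3 (valence 3) → 0 H
  atom 9: C, bond orders sum to 4 (valence 4) → 0 H
  atom 10: C, bond orders sum to 2 (valence 4) → 2 H
  atom 11: C, bond orders sum to 1 (valence 4) → 3 H
  atom 12: C, bond orders sum to 4 (valence 4) → 0 H
  atom 13: Br (halogen, monovalent) → 0 H
  atom 14: N, bond orders sum to 3 (valence 3) → 0 H
  atom 15: C, bond orders sum to 4 (valence 4) → 0 H
  atom 16: Br (halogen, monovalent) → 0 H
Totals → C:9, H:5, Br:2, F:3, N:2.

C9H5Br2F3N2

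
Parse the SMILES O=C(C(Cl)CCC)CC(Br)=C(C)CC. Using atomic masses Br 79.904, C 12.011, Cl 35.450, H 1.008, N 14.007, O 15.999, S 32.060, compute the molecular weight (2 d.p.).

281.62 g/mol

First, the molecular formula is C11H18BrClO (counting implicit H from valence).
  Br: 1 × 79.904 = 79.904
  C: 11 × 12.011 = 132.121
  Cl: 1 × 35.450 = 35.450
  H: 18 × 1.008 = 18.144
  O: 1 × 15.999 = 15.999
Sum: 1×79.904 + 11×12.011 + 1×35.450 + 18×1.008 + 1×15.999 = 281.618 → 281.62 g/mol.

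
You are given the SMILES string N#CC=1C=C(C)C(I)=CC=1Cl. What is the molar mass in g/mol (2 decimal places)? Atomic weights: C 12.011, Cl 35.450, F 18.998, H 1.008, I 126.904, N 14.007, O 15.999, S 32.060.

277.49 g/mol

First, the molecular formula is C8H5ClIN (counting implicit H from valence).
  C: 8 × 12.011 = 96.088
  Cl: 1 × 35.450 = 35.450
  H: 5 × 1.008 = 5.040
  I: 1 × 126.904 = 126.904
  N: 1 × 14.007 = 14.007
Sum: 8×12.011 + 1×35.450 + 5×1.008 + 1×126.904 + 1×14.007 = 277.489 → 277.49 g/mol.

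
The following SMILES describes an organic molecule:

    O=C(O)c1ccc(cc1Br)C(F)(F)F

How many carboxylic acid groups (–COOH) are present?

The carboxylic acid motif appears at heavy-atom position 2 in the SMILES.
Carboxylic acid count: 1.

1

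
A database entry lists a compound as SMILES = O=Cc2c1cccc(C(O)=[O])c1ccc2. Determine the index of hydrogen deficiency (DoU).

Molecular formula: C12H8O3.
DoU = (2C + 2 + N − H − X) / 2, where X is the halogen count and O/S are ignored.
    = (2·12 + 2 + 0 − 8 − 0) / 2 = 18 / 2 = 9.

9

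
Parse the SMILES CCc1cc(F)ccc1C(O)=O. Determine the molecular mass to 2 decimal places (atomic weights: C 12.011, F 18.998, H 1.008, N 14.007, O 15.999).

168.17 g/mol

First, the molecular formula is C9H9FO2 (counting implicit H from valence).
  C: 9 × 12.011 = 108.099
  F: 1 × 18.998 = 18.998
  H: 9 × 1.008 = 9.072
  O: 2 × 15.999 = 31.998
Sum: 9×12.011 + 1×18.998 + 9×1.008 + 2×15.999 = 168.167 → 168.17 g/mol.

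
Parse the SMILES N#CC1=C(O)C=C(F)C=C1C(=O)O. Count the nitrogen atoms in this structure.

1

Scan the SMILES for N atoms (remember two-letter symbols like Cl and Br are single atoms).
Nitrogen count: 1.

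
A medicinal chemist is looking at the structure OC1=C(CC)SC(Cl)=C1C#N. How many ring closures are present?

In SMILES, each pair of matching ring-closure digits denotes one ring-closing bond; the number of such bonds equals the number of independent rings.
Ring-closure bonds here: 1.

1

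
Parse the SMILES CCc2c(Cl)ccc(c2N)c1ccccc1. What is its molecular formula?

Walk through each heavy atom and fill implicit hydrogens from standard valence (C 4, N 3, O 2, S 2, halogen 1); for lowercase aromatic atoms, an aromatic c carries 1 H when it has two neighbours and 0 H with three, and aromatic n carries 0 H:
  atom 1: C, bond orders sum to 1 (valence 4) → 3 H
  atom 2: C, bond orders sum to 2 (valence 4) → 2 H
  atom 3: aromatic c, 3 neighbours → 0 H
  atom 4: aromatic c, 3 neighbours → 0 H
  atom 5: Cl (halogen, monovalent) → 0 H
  atom 6: aromatic c, 2 neighbours → 1 H
  atom 7: aromatic c, 2 neighbours → 1 H
  atom 8: aromatic c, 3 neighbours → 0 H
  atom 9: aromatic c, 3 neighbours → 0 H
  atom 10: N, bond orders sum to 1 (valence 3) → 2 H
  atom 11: aromatic c, 3 neighbours → 0 H
  atom 12: aromatic c, 2 neighbours → 1 H
  atom 13: aromatic c, 2 neighbours → 1 H
  atom 14: aromatic c, 2 neighbours → 1 H
  atom 15: aromatic c, 2 neighbours → 1 H
  atom 16: aromatic c, 2 neighbours → 1 H
Totals → C:14, H:14, Cl:1, N:1.

C14H14ClN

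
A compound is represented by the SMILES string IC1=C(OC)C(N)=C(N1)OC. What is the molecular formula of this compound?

C6H9IN2O2

Walk through each heavy atom and fill implicit hydrogens from standard valence (C 4, N 3, O 2, S 2, halogen 1):
  atom 1: I (halogen, monovalent) → 0 H
  atom 2: C, bond orders sum to 4 (valence 4) → 0 H
  atom 3: C, bond orders sum to 4 (valence 4) → 0 H
  atom 4: O, bond orders sum to 2 (valence 2) → 0 H
  atom 5: C, bond orders sum to 1 (valence 4) → 3 H
  atom 6: C, bond orders sum to 4 (valence 4) → 0 H
  atom 7: N, bond orders sum to 1 (valence 3) → 2 H
  atom 8: C, bond orders sum to 4 (valence 4) → 0 H
  atom 9: N, bond orders sum to 2 (valence 3) → 1 H
  atom 10: O, bond orders sum to 2 (valence 2) → 0 H
  atom 11: C, bond orders sum to 1 (valence 4) → 3 H
Totals → C:6, H:9, I:1, N:2, O:2.
In Hill order: C6H9IN2O2.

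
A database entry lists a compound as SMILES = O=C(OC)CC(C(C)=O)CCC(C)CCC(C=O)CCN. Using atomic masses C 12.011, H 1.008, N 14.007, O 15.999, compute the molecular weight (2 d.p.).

First, the molecular formula is C16H29NO4 (counting implicit H from valence).
  C: 16 × 12.011 = 192.176
  H: 29 × 1.008 = 29.232
  N: 1 × 14.007 = 14.007
  O: 4 × 15.999 = 63.996
Sum: 16×12.011 + 29×1.008 + 1×14.007 + 4×15.999 = 299.411 → 299.41 g/mol.

299.41 g/mol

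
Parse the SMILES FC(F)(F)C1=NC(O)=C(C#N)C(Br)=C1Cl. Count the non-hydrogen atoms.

Every atom symbol written in the SMILES (organic subset) is one heavy atom; implicit H are not written.
Heavy atoms by element → Br:1, C:7, Cl:1, F:3, N:2, O:1.
Total: 15.

15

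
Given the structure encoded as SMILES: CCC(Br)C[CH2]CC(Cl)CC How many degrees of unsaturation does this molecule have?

0

Degree of unsaturation = (number of rings) + (number of π bonds).
Ring closures in the SMILES: 0.
π bonds: none → 0 DoU from unsaturation.
Total DoU = 0 + 0 = 0.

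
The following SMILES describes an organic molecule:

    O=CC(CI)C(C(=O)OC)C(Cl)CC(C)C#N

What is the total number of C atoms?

Count every carbon token in the SMILES (each C, including those in ring-closure positions and inside branches).
Carbon count: 11.

11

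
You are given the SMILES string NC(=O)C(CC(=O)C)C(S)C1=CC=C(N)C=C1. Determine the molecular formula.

Walk through each heavy atom and fill implicit hydrogens from standard valence (C 4, N 3, O 2, S 2, halogen 1):
  atom 1: N, bond orders sum to 1 (valence 3) → 2 H
  atom 2: C, bond orders sum to 4 (valence 4) → 0 H
  atom 3: O, bond orders sum to 2 (valence 2) → 0 H
  atom 4: C, bond orders sum to 3 (valence 4) → 1 H
  atom 5: C, bond orders sum to 2 (valence 4) → 2 H
  atom 6: C, bond orders sum to 4 (valence 4) → 0 H
  atom 7: O, bond orders sum to 2 (valence 2) → 0 H
  atom 8: C, bond orders sum to 1 (valence 4) → 3 H
  atom 9: C, bond orders sum to 3 (valence 4) → 1 H
  atom 10: S, bond orders sum to 1 (valence 2) → 1 H
  atom 11: C, bond orders sum to 4 (valence 4) → 0 H
  atom 12: C, bond orders sum to 3 (valence 4) → 1 H
  atom 13: C, bond orders sum to 3 (valence 4) → 1 H
  atom 14: C, bond orders sum to 4 (valence 4) → 0 H
  atom 15: N, bond orders sum to 1 (valence 3) → 2 H
  atom 16: C, bond orders sum to 3 (valence 4) → 1 H
  atom 17: C, bond orders sum to 3 (valence 4) → 1 H
Totals → C:12, H:16, N:2, O:2, S:1.

C12H16N2O2S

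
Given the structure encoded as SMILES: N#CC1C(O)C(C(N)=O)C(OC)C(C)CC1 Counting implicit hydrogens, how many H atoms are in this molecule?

18

Walk through each heavy atom and fill implicit hydrogens from standard valence (C 4, N 3, O 2, S 2, halogen 1):
  atom 1: N, bond orders sum to 3 (valence 3) → 0 H
  atom 2: C, bond orders sum to 4 (valence 4) → 0 H
  atom 3: C, bond orders sum to 3 (valence 4) → 1 H
  atom 4: C, bond orders sum to 3 (valence 4) → 1 H
  atom 5: O, bond orders sum to 1 (valence 2) → 1 H
  atom 6: C, bond orders sum to 3 (valence 4) → 1 H
  atom 7: C, bond orders sum to 4 (valence 4) → 0 H
  atom 8: N, bond orders sum to 1 (valence 3) → 2 H
  atom 9: O, bond orders sum to 2 (valence 2) → 0 H
  atom 10: C, bond orders sum to 3 (valence 4) → 1 H
  atom 11: O, bond orders sum to 2 (valence 2) → 0 H
  atom 12: C, bond orders sum to 1 (valence 4) → 3 H
  atom 13: C, bond orders sum to 3 (valence 4) → 1 H
  atom 14: C, bond orders sum to 1 (valence 4) → 3 H
  atom 15: C, bond orders sum to 2 (valence 4) → 2 H
  atom 16: C, bond orders sum to 2 (valence 4) → 2 H
Total hydrogens: 18.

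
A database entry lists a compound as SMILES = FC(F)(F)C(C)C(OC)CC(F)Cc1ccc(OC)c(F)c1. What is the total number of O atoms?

2

Scan the SMILES for O atoms (remember two-letter symbols like Cl and Br are single atoms).
Oxygen count: 2.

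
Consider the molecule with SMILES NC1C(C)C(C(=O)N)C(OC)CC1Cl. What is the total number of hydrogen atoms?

17

Walk through each heavy atom and fill implicit hydrogens from standard valence (C 4, N 3, O 2, S 2, halogen 1):
  atom 1: N, bond orders sum to 1 (valence 3) → 2 H
  atom 2: C, bond orders sum to 3 (valence 4) → 1 H
  atom 3: C, bond orders sum to 3 (valence 4) → 1 H
  atom 4: C, bond orders sum to 1 (valence 4) → 3 H
  atom 5: C, bond orders sum to 3 (valence 4) → 1 H
  atom 6: C, bond orders sum to 4 (valence 4) → 0 H
  atom 7: O, bond orders sum to 2 (valence 2) → 0 H
  atom 8: N, bond orders sum to 1 (valence 3) → 2 H
  atom 9: C, bond orders sum to 3 (valence 4) → 1 H
  atom 10: O, bond orders sum to 2 (valence 2) → 0 H
  atom 11: C, bond orders sum to 1 (valence 4) → 3 H
  atom 12: C, bond orders sum to 2 (valence 4) → 2 H
  atom 13: C, bond orders sum to 3 (valence 4) → 1 H
  atom 14: Cl (halogen, monovalent) → 0 H
Total hydrogens: 17.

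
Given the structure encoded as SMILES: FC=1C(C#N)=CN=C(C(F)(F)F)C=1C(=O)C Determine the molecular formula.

C9H4F4N2O

Walk through each heavy atom and fill implicit hydrogens from standard valence (C 4, N 3, O 2, S 2, halogen 1):
  atom 1: F (halogen, monovalent) → 0 H
  atom 2: C, bond orders sum to 4 (valence 4) → 0 H
  atom 3: C, bond orders sum to 4 (valence 4) → 0 H
  atom 4: C, bond orders sum to 4 (valence 4) → 0 H
  atom 5: N, bond orders sum to 3 (valence 3) → 0 H
  atom 6: C, bond orders sum to 3 (valence 4) → 1 H
  atom 7: N, bond orders sum to 3 (valence 3) → 0 H
  atom 8: C, bond orders sum to 4 (valence 4) → 0 H
  atom 9: C, bond orders sum to 4 (valence 4) → 0 H
  atom 10: F (halogen, monovalent) → 0 H
  atom 11: F (halogen, monovalent) → 0 H
  atom 12: F (halogen, monovalent) → 0 H
  atom 13: C, bond orders sum to 4 (valence 4) → 0 H
  atom 14: C, bond orders sum to 4 (valence 4) → 0 H
  atom 15: O, bond orders sum to 2 (valence 2) → 0 H
  atom 16: C, bond orders sum to 1 (valence 4) → 3 H
Totals → C:9, H:4, F:4, N:2, O:1.
In Hill order: C9H4F4N2O.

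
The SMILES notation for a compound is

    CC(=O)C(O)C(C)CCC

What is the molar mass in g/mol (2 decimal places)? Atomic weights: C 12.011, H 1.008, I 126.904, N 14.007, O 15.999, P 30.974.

First, the molecular formula is C8H16O2 (counting implicit H from valence).
  C: 8 × 12.011 = 96.088
  H: 16 × 1.008 = 16.128
  O: 2 × 15.999 = 31.998
Sum: 8×12.011 + 16×1.008 + 2×15.999 = 144.214 → 144.21 g/mol.

144.21 g/mol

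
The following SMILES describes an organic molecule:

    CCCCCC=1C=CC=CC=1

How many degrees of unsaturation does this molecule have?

Molecular formula: C11H16.
DoU = (2C + 2 + N − H − X) / 2, where X is the halogen count and O/S are ignored.
    = (2·11 + 2 + 0 − 16 − 0) / 2 = 8 / 2 = 4.

4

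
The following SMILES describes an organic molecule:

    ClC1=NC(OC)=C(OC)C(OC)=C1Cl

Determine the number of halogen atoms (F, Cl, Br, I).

2

Halogen atoms appear at heavy-atom positions 1, 14 (2×Cl).
Other groups present: 3 ether.
Halogen count: 2.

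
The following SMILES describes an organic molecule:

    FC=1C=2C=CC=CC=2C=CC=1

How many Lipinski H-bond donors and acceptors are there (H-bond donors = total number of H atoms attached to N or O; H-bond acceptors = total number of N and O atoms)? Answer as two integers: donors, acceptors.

0, 0

Donors: find every N or O and count the H atoms it carries.
  (no N or O atoms present)
Lipinski HBD = 0.
Acceptors: N atoms = 0, O atoms = 0 → HBA = 0.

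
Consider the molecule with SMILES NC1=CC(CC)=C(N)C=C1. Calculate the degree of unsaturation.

Molecular formula: C8H12N2.
DoU = (2C + 2 + N − H − X) / 2, where X is the halogen count and O/S are ignored.
    = (2·8 + 2 + 2 − 12 − 0) / 2 = 8 / 2 = 4.

4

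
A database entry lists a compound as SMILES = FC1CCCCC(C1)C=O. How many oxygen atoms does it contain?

Scan the SMILES for O atoms (remember two-letter symbols like Cl and Br are single atoms).
Oxygen count: 1.

1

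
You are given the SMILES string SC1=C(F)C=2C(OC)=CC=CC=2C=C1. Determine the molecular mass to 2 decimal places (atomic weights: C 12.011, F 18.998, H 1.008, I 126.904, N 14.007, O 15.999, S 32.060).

First, the molecular formula is C11H9FOS (counting implicit H from valence).
  C: 11 × 12.011 = 132.121
  F: 1 × 18.998 = 18.998
  H: 9 × 1.008 = 9.072
  O: 1 × 15.999 = 15.999
  S: 1 × 32.060 = 32.060
Sum: 11×12.011 + 1×18.998 + 9×1.008 + 1×15.999 + 1×32.060 = 208.250 → 208.25 g/mol.

208.25 g/mol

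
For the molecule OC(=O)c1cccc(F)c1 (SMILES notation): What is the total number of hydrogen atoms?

5

Walk through each heavy atom and fill implicit hydrogens from standard valence (C 4, N 3, O 2, S 2, halogen 1); for lowercase aromatic atoms, an aromatic c carries 1 H when it has two neighbours and 0 H with three, and aromatic n carries 0 H:
  atom 1: O, bond orders sum to 1 (valence 2) → 1 H
  atom 2: C, bond orders sum to 4 (valence 4) → 0 H
  atom 3: O, bond orders sum to 2 (valence 2) → 0 H
  atom 4: aromatic c, 3 neighbours → 0 H
  atom 5: aromatic c, 2 neighbours → 1 H
  atom 6: aromatic c, 2 neighbours → 1 H
  atom 7: aromatic c, 2 neighbours → 1 H
  atom 8: aromatic c, 3 neighbours → 0 H
  atom 9: F (halogen, monovalent) → 0 H
  atom 10: aromatic c, 2 neighbours → 1 H
Total hydrogens: 5.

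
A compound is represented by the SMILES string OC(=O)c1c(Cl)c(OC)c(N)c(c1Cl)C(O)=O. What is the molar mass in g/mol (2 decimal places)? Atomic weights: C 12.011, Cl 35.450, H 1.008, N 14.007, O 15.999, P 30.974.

First, the molecular formula is C9H7Cl2NO5 (counting implicit H from valence).
  C: 9 × 12.011 = 108.099
  Cl: 2 × 35.450 = 70.900
  H: 7 × 1.008 = 7.056
  N: 1 × 14.007 = 14.007
  O: 5 × 15.999 = 79.995
Sum: 9×12.011 + 2×35.450 + 7×1.008 + 1×14.007 + 5×15.999 = 280.057 → 280.06 g/mol.

280.06 g/mol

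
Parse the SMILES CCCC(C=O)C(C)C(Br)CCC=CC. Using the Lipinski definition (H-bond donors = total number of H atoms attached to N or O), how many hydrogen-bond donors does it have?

Donors: find every N or O and count the H atoms it carries.
  atom 6 (O): bond orders sum to 2 → 0 H
Lipinski HBD = 0.

0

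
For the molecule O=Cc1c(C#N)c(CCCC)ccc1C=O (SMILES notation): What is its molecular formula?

C13H13NO2

Walk through each heavy atom and fill implicit hydrogens from standard valence (C 4, N 3, O 2, S 2, halogen 1); for lowercase aromatic atoms, an aromatic c carries 1 H when it has two neighbours and 0 H with three, and aromatic n carries 0 H:
  atom 1: O, bond orders sum to 2 (valence 2) → 0 H
  atom 2: C, bond orders sum to 3 (valence 4) → 1 H
  atom 3: aromatic c, 3 neighbours → 0 H
  atom 4: aromatic c, 3 neighbours → 0 H
  atom 5: C, bond orders sum to 4 (valence 4) → 0 H
  atom 6: N, bond orders sum to 3 (valence 3) → 0 H
  atom 7: aromatic c, 3 neighbours → 0 H
  atom 8: C, bond orders sum to 2 (valence 4) → 2 H
  atom 9: C, bond orders sum to 2 (valence 4) → 2 H
  atom 10: C, bond orders sum to 2 (valence 4) → 2 H
  atom 11: C, bond orders sum to 1 (valence 4) → 3 H
  atom 12: aromatic c, 2 neighbours → 1 H
  atom 13: aromatic c, 2 neighbours → 1 H
  atom 14: aromatic c, 3 neighbours → 0 H
  atom 15: C, bond orders sum to 3 (valence 4) → 1 H
  atom 16: O, bond orders sum to 2 (valence 2) → 0 H
Totals → C:13, H:13, N:1, O:2.
In Hill order: C13H13NO2.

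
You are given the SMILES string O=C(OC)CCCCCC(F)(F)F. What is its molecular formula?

Walk through each heavy atom and fill implicit hydrogens from standard valence (C 4, N 3, O 2, S 2, halogen 1):
  atom 1: O, bond orders sum to 2 (valence 2) → 0 H
  atom 2: C, bond orders sum to 4 (valence 4) → 0 H
  atom 3: O, bond orders sum to 2 (valence 2) → 0 H
  atom 4: C, bond orders sum to 1 (valence 4) → 3 H
  atom 5: C, bond orders sum to 2 (valence 4) → 2 H
  atom 6: C, bond orders sum to 2 (valence 4) → 2 H
  atom 7: C, bond orders sum to 2 (valence 4) → 2 H
  atom 8: C, bond orders sum to 2 (valence 4) → 2 H
  atom 9: C, bond orders sum to 2 (valence 4) → 2 H
  atom 10: C, bond orders sum to 4 (valence 4) → 0 H
  atom 11: F (halogen, monovalent) → 0 H
  atom 12: F (halogen, monovalent) → 0 H
  atom 13: F (halogen, monovalent) → 0 H
Totals → C:8, H:13, F:3, O:2.
In Hill order: C8H13F3O2.

C8H13F3O2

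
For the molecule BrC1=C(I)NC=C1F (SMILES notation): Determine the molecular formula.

Walk through each heavy atom and fill implicit hydrogens from standard valence (C 4, N 3, O 2, S 2, halogen 1):
  atom 1: Br (halogen, monovalent) → 0 H
  atom 2: C, bond orders sum to 4 (valence 4) → 0 H
  atom 3: C, bond orders sum to 4 (valence 4) → 0 H
  atom 4: I (halogen, monovalent) → 0 H
  atom 5: N, bond orders sum to 2 (valence 3) → 1 H
  atom 6: C, bond orders sum to 3 (valence 4) → 1 H
  atom 7: C, bond orders sum to 4 (valence 4) → 0 H
  atom 8: F (halogen, monovalent) → 0 H
Totals → C:4, H:2, Br:1, F:1, I:1, N:1.

C4H2BrFIN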